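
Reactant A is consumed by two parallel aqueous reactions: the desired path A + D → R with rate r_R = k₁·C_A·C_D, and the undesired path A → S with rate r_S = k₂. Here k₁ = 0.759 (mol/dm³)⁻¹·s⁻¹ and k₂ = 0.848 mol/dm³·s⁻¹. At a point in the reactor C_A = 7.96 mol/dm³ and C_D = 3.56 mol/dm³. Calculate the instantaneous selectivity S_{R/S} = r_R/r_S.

S_{R/S} = r_R/r_S = (k₁·C_A·C_D)/(k₂) = (k₁/k₂)·C_A·C_D.
= (0.759×7.960×3.560) / (0.848) = 21.51/0.8480 = 25.4.
Since the desired path is higher order in A, keeping C_A high (PFR or concentrated feed) favours R.

25.4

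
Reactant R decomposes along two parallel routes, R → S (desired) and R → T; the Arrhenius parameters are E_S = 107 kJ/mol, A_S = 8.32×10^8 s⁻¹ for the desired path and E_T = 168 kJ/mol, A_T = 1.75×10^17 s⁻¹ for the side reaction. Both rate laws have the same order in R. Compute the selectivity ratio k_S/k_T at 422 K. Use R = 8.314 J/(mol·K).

k_S/k_T = (A_S/A_T)·exp[−(E_S−E_T)/(RT)] = (A_S/A_T)·exp[(E_T−E_S)/(RT)].
(E_T−E_S)/(RT) = (168−107)×10³/(8.314×422) = 61000/3509 = 17.39.
k_S/k_T = (8.32×10^8/1.75×10^17)·exp(17.39) = 4.754×10^-9 × 3.554×10^7 = 0.169.
Since E_S < E_T, lowering the temperature improves selectivity toward S.

0.169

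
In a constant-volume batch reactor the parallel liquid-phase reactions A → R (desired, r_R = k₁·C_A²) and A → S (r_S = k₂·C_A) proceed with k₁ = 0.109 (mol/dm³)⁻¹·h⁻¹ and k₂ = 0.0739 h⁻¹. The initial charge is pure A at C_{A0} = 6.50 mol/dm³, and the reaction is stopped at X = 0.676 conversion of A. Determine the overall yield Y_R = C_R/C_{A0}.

0.577

C_A = C_{A0}(1−X) = 2.106 mol/dm³.
Along a PFR/batch, dC_S/dC_A = −r_S/(r_R+r_S) = −k₂/(k₂+k₁·C_A).
Integrating from C_{A0} to C_A: C_S = (0.0739/0.109)·ln[(0.0739+0.109·6.50)/(0.0739+0.109·2.11)] = 0.6780·ln(0.7824/0.3035) = 0.6421 mol/dm³.
Then C_R = (C_{A0}−C_A) − C_S = 4.394 − 0.6421 = 3.752 mol/dm³.
Y_R = C_R/C_{A0} = 3.752/6.50 = 0.577.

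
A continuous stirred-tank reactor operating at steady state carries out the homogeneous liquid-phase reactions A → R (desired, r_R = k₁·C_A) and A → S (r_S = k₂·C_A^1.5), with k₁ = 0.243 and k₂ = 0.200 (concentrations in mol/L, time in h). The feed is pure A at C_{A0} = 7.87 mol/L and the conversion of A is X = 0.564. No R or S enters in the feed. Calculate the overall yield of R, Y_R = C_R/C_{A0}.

0.223

Exit C_A = C_{A0}(1−X) = 7.87×0.436 = 3.431 mol/L.
In a CSTR the entire volume is at exit conditions, so r_R = 0.243×3.431 = 0.8338 and r_S = 0.200×3.431^1.5 = 1.271.
Fraction of consumed A going to R: r_R/(r_R+r_S) = 0.3961.
C_R = 0.3961·C_{A0}·X = 0.3961×7.87×0.564 = 1.76 mol/L; Y_R = C_R/C_{A0} = 0.223.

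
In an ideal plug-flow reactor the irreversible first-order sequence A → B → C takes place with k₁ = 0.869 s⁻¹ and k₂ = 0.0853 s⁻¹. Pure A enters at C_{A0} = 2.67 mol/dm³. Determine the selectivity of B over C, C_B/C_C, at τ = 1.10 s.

Solving the coupled first-order balances gives C_B(τ) = [k₁/(k₂−k₁)]·C_{A0}·(e^(−k₁τ) − e^(−k₂τ)).
e^(−k₁τ) = e^(−0.869×1.10) = e^(−0.9559) = 0.3845; e^(−k₂τ) = e^(−0.09383) = 0.9104.
C_B = 0.869×2.67/(0.0853−0.869) × (0.3845−0.9104) = (-2.961)×(-0.5260) = 1.557 mol/dm³.
C_A = C_{A0}e^(−k₁τ) = 1.027 mol/dm³, so C_C = C_{A0}−C_A−C_B = 0.08628 mol/dm³; C_B/C_C = 18.0.

18.0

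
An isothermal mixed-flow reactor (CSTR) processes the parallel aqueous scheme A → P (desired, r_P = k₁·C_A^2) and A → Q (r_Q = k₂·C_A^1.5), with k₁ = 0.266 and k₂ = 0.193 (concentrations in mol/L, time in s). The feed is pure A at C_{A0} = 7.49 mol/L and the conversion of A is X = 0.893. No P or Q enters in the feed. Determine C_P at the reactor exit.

Exit C_A = C_{A0}(1−X) = 7.49×0.107 = 0.8014 mol/L.
In a CSTR the entire volume is at exit conditions, so r_P = 0.266×0.8014^2 = 0.1708 and r_Q = 0.193×0.8014^1.5 = 0.1385.
Fraction of consumed A going to P: r_P/(r_P+r_Q) = 0.5523.
C_P = 0.5523·C_{A0}·X = 0.5523×7.49×0.893 = 3.69 mol/L.

3.69 mol/L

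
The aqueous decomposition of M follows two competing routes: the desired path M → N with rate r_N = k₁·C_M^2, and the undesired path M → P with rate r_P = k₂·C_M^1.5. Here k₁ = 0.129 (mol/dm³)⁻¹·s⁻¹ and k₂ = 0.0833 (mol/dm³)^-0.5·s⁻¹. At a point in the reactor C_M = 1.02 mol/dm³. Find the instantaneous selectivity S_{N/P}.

S_{N/P} = r_N/r_P = (k₁·C_M^2)/(k₂·C_M^1.5) = (k₁/k₂)·C_M^0.5.
= (0.129×1.020^2) / (0.0833×1.020^1.5) = 0.1342/0.08581 = 1.56.

1.56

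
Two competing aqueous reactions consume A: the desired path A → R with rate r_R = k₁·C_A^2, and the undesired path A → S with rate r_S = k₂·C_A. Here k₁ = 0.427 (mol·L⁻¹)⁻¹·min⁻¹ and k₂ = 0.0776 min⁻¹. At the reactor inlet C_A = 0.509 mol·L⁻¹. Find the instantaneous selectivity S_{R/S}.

S_{R/S} = r_R/r_S = (k₁·C_A^2)/(k₂·C_A) = (k₁/k₂)·C_A.
= (0.427×0.5090^2) / (0.0776×0.5090) = 0.1106/0.03950 = 2.80.

2.80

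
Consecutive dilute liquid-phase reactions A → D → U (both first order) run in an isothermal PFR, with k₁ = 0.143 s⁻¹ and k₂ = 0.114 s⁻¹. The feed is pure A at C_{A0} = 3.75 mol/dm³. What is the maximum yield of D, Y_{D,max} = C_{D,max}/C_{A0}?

Evaluating C_D at τ_opt = ln(k₂/k₁)/(k₂−k₁) gives C_{D,max}/C_{A0} = (k₁/k₂)^[k₂/(k₂−k₁)].
= (0.143/0.114)^(0.114/(0.114−0.143)) = (1.254)^(-3.931) = 0.4103.

0.410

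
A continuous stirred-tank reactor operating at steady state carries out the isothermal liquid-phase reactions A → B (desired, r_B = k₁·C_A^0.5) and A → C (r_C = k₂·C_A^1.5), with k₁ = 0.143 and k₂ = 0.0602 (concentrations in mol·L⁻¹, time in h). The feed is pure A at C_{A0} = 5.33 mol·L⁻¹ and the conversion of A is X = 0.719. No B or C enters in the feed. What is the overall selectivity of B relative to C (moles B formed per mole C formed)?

1.59

Exit C_A = C_{A0}(1−X) = 5.33×0.281 = 1.498 mol·L⁻¹.
Rates in a CSTR are evaluated at the outlet concentration: r_B = 0.143×1.498^0.5 = 0.1750, r_C = 0.0602×1.498^1.5 = 0.1103.
Overall selectivity = C_B/C_C = r_Bτ/(r_Cτ) = r_B/r_C = 1.59.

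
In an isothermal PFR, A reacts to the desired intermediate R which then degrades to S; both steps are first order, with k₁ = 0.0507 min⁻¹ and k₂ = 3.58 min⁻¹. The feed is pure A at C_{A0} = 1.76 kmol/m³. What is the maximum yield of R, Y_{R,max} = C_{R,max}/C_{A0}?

Evaluating C_R at τ_opt = ln(k₂/k₁)/(k₂−k₁) gives C_{R,max}/C_{A0} = (k₁/k₂)^[k₂/(k₂−k₁)].
= (0.0507/3.58)^(3.58/(3.58−0.0507)) = (0.01416)^(1.014) = 0.01332.

0.0133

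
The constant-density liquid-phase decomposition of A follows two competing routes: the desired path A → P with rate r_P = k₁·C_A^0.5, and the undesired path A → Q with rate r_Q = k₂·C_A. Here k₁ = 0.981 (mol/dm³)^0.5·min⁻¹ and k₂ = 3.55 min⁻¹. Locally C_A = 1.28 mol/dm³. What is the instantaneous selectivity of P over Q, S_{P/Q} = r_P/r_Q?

0.244

S_{P/Q} = r_P/r_Q = (k₁·C_A^0.5)/(k₂·C_A) = (k₁/k₂)·C_A^-0.5.
= (0.981×1.280^0.5) / (3.55×1.280) = 1.110/4.544 = 0.244.
The undesired path is higher order in A, so low C_A (CSTR or dilute feed) favours P.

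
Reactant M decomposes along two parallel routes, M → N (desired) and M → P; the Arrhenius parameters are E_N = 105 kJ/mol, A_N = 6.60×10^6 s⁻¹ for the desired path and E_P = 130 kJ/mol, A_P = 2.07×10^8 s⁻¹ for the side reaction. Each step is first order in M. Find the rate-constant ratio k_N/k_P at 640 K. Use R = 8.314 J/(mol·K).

3.50

k_N/k_P = (A_N/A_P)·exp[−(E_N−E_P)/(RT)] = (A_N/A_P)·exp[(E_P−E_N)/(RT)].
(E_P−E_N)/(RT) = (130−105)×10³/(8.314×640) = 25000/5321 = 4.698.
k_N/k_P = (6.60×10^6/2.07×10^8)·exp(4.698) = 0.03188 × 109.8 = 3.50.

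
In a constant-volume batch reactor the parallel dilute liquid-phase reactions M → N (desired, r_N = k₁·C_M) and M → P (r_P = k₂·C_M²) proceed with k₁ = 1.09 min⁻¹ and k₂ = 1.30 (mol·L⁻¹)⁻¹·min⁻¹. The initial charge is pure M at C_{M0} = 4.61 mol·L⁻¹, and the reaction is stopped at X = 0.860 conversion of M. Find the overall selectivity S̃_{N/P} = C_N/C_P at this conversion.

0.379

C_M = C_{M0}(1−X) = 0.6454 mol·L⁻¹.
Along a PFR/batch, dC_N/dC_M = −r_N/(r_N+r_P) = −k₁/(k₁+k₂·C_M).
Integrating from C_{M0} to C_M: C_N = (1.09/1.30)·ln[(1.09+1.30·4.61)/(1.09+1.30·0.645)] = 0.8385·ln(7.083/1.929) = 1.091 mol·L⁻¹.
C_P = (C_{M0}−C_M)−C_N = 2.874 mol·L⁻¹; S̃_{N/P} = 1.091/2.874 = 0.379.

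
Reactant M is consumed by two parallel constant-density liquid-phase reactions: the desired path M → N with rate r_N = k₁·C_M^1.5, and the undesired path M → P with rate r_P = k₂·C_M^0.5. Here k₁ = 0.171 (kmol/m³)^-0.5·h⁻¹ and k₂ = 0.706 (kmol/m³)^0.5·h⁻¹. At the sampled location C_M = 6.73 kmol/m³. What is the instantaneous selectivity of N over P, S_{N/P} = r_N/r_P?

S_{N/P} = r_N/r_P = (k₁·C_M^1.5)/(k₂·C_M^0.5) = (k₁/k₂)·C_M.
= (0.171×6.730^1.5) / (0.706×6.730^0.5) = 2.986/1.832 = 1.63.
Since the desired path is higher order in M, keeping C_M high (PFR or concentrated feed) favours N.

1.63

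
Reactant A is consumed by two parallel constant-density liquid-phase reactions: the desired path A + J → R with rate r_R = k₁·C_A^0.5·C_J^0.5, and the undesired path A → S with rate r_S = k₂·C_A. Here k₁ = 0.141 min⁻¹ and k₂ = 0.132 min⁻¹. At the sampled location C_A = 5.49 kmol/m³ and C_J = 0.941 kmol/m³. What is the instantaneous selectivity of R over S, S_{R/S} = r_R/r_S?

0.442

S_{R/S} = r_R/r_S = (k₁·C_A^0.5·C_J^0.5)/(k₂·C_A) = (k₁/k₂)·C_A^-0.5·C_J^0.5.
= (0.141×5.490^0.5×0.9410^0.5) / (0.132×5.490) = 0.3205/0.7247 = 0.442.
The undesired path is higher order in A, so low C_A (CSTR or dilute feed) favours R.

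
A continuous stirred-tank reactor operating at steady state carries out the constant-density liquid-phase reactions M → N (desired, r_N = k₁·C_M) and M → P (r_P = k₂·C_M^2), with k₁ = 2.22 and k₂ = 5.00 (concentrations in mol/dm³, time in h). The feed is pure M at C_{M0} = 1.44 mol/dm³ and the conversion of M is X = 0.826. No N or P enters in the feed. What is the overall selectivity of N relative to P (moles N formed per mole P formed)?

1.77

Exit C_M = C_{M0}(1−X) = 1.44×0.174 = 0.2506 mol/dm³.
Rates in a CSTR are evaluated at the outlet concentration: r_N = 2.22×0.2506 = 0.5562, r_P = 5.00×0.2506^2 = 0.3139.
Overall selectivity = C_N/C_P = r_Nτ/(r_Pτ) = r_N/r_P = 1.77.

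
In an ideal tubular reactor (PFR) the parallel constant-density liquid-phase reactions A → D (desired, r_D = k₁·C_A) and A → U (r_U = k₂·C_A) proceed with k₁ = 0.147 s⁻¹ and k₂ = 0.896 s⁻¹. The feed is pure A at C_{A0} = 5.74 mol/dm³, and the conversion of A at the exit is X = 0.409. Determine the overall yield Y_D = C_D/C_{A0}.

C_A = C_{A0}(1−X) = 3.392 mol/dm³.
Both paths are first order in A, so the instantaneous fraction to D is constant: dC_D/d(−C_A) = k₁/(k₁+k₂) = 0.1409.
C_D = 0.1409·(C_{A0}−C_A) = 0.1409×2.348 = 0.331 mol/dm³.
Y_D = C_D/C_{A0} = 0.3309/5.74 = 0.0576.

0.0576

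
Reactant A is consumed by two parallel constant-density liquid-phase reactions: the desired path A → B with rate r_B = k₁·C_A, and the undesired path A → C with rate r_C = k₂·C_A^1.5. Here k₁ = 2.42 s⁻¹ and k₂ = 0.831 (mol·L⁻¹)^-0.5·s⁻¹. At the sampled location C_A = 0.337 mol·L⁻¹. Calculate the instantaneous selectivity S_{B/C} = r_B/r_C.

S_{B/C} = r_B/r_C = (k₁·C_A)/(k₂·C_A^1.5) = (k₁/k₂)·C_A^-0.5.
= (2.42×0.3370) / (0.831×0.3370^1.5) = 0.8155/0.1626 = 5.02.
The undesired path is higher order in A, so low C_A (CSTR or dilute feed) favours B.

5.02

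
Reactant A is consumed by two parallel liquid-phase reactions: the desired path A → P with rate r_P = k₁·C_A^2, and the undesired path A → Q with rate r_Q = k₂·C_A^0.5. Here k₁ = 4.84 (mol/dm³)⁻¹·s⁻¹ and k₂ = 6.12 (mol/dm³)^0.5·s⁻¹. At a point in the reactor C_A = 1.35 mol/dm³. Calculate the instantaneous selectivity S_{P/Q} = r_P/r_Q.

S_{P/Q} = r_P/r_Q = (k₁·C_A^2)/(k₂·C_A^0.5) = (k₁/k₂)·C_A^1.5.
= (4.84×1.350^2) / (6.12×1.350^0.5) = 8.821/7.111 = 1.24.
Since the desired path is higher order in A, keeping C_A high (PFR or concentrated feed) favours P.

1.24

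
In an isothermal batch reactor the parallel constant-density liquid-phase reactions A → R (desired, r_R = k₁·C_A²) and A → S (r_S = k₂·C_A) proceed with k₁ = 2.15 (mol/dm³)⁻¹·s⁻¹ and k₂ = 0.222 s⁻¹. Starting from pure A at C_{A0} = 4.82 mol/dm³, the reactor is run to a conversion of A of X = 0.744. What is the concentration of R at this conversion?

3.45 mol/dm³

C_A = C_{A0}(1−X) = 1.234 mol/dm³.
Along a PFR/batch, dC_S/dC_A = −r_S/(r_R+r_S) = −k₂/(k₂+k₁·C_A).
Integrating from C_{A0} to C_A: C_S = (0.222/2.15)·ln[(0.222+2.15·4.82)/(0.222+2.15·1.23)] = 0.1033·ln(10.58/2.875) = 0.1346 mol/dm³.
Then C_R = (C_{A0}−C_A) − C_S = 3.586 − 0.1346 = 3.451 mol/dm³.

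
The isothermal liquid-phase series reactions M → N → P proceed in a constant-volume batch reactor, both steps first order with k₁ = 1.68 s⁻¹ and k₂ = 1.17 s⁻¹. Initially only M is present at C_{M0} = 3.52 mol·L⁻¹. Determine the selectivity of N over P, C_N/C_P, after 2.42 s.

Solving the coupled first-order balances gives C_N(t) = [k₁/(k₂−k₁)]·C_{M0}·(e^(−k₁t) − e^(−k₂t)).
e^(−k₁t) = e^(−1.68×2.42) = e^(−4.066) = 0.01715; e^(−k₂t) = e^(−2.831) = 0.05893.
C_N = 1.68×3.52/(1.17−1.68) × (0.01715−0.05893) = (-11.60)×(-0.04178) = 0.4844 mol·L⁻¹.
C_M = C_{M0}e^(−k₁t) = 0.06038 mol·L⁻¹, so C_P = C_{M0}−C_M−C_N = 2.975 mol·L⁻¹; C_N/C_P = 0.163.

0.163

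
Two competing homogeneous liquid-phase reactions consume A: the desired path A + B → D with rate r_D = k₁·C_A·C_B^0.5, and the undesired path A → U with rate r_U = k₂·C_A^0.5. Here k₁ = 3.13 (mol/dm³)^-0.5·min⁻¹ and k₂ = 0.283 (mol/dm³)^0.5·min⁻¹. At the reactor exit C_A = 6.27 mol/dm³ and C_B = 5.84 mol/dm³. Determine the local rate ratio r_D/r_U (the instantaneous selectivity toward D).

66.9

S_{D/U} = r_D/r_U = (k₁·C_A·C_B^0.5)/(k₂·C_A^0.5) = (k₁/k₂)·C_A^0.5·C_B^0.5.
= (3.13×6.270×5.840^0.5) / (0.283×6.270^0.5) = 47.43/0.7086 = 66.9.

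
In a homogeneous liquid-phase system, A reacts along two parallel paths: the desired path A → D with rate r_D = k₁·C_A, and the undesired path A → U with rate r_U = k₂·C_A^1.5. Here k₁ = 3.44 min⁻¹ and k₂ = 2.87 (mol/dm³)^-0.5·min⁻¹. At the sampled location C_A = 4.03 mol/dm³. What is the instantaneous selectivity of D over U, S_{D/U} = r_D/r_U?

S_{D/U} = r_D/r_U = (k₁·C_A)/(k₂·C_A^1.5) = (k₁/k₂)·C_A^-0.5.
= (3.44×4.030) / (2.87×4.030^1.5) = 13.86/23.22 = 0.597.
The undesired path is higher order in A, so low C_A (CSTR or dilute feed) favours D.

0.597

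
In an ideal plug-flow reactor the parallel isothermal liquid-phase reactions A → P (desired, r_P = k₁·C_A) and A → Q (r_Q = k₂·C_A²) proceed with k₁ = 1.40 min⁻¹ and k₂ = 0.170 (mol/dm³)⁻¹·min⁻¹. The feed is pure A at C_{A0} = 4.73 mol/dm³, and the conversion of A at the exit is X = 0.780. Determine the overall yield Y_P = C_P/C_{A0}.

C_A = C_{A0}(1−X) = 1.041 mol/dm³.
Along a PFR/batch, dC_P/dC_A = −r_P/(r_P+r_Q) = −k₁/(k₁+k₂·C_A).
Integrating from C_{A0} to C_A: C_P = (1.40/0.170)·ln[(1.40+0.170·4.73)/(1.40+0.170·1.04)] = 8.235·ln(2.204/1.577) = 2.758 mol/dm³.
Y_P = C_P/C_{A0} = 2.758/4.73 = 0.583.

0.583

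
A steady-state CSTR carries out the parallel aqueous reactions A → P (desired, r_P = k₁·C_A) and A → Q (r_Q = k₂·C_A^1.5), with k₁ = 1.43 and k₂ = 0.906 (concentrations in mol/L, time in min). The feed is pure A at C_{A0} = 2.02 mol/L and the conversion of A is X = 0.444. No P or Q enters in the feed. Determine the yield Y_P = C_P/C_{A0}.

Exit C_A = C_{A0}(1−X) = 2.02×0.556 = 1.123 mol/L.
Rates in a CSTR are evaluated at the outlet concentration: r_P = 1.43×1.123 = 1.606, r_Q = 0.906×1.123^1.5 = 1.078.
Fraction of consumed A going to P: r_P/(r_P+r_Q) = 0.5983.
C_P = 0.5983·C_{A0}·X = 0.5983×2.02×0.444 = 0.537 mol/L; Y_P = C_P/C_{A0} = 0.266.

0.266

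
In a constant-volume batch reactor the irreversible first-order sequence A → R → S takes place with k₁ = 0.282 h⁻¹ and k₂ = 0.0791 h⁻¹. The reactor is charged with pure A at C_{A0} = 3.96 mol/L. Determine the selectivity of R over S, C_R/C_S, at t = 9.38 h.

1.54

The intermediate concentration in a first-order A→B→C sequence is C_R = k₁C_{A0}(e^(−k₁t) − e^(−k₂t))/(k₂−k₁).
e^(−k₁t) = e^(−0.282×9.38) = e^(−2.645) = 0.07099; e^(−k₂t) = e^(−0.7420) = 0.4762.
C_R = 0.282×3.96/(0.0791−0.282) × (0.07099−0.4762) = (-5.504)×(-0.4052) = 2.230 mol/L.
C_A = C_{A0}e^(−k₁t) = 0.2811 mol/L, so C_S = C_{A0}−C_A−C_R = 1.449 mol/L; C_R/C_S = 1.54.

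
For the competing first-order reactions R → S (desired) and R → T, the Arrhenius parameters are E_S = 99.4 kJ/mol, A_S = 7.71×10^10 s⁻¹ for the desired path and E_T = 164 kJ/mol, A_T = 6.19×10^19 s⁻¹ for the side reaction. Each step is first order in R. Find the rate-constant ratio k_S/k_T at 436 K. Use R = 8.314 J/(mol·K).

k_S/k_T = (A_S/A_T)·exp[−(E_S−E_T)/(RT)] = (A_S/A_T)·exp[(E_T−E_S)/(RT)].
(E_T−E_S)/(RT) = (164−99.4)×10³/(8.314×436) = 64600/3625 = 17.82.
k_S/k_T = (7.71×10^10/6.19×10^19)·exp(17.82) = 1.246×10^-9 × 5.491×10^7 = 0.0684.

0.0684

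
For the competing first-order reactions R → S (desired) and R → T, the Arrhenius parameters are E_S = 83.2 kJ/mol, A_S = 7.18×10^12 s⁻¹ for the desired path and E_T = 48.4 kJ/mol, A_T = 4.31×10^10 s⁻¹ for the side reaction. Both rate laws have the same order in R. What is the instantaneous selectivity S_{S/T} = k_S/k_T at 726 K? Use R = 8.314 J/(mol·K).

With equal orders, S_{S/T} = k_S/k_T = (A_S/A_T)·exp[(E_T−E_S)/(RT)].
(E_T−E_S)/(RT) = (48.4−83.2)×10³/(8.314×726) = -34800/6036 = -5.765.
k_S/k_T = (7.18×10^12/4.31×10^10)·exp(-5.765) = 166.6 × 0.003134 = 0.522.
Since E_S > E_T, raising the temperature improves selectivity toward S.

0.522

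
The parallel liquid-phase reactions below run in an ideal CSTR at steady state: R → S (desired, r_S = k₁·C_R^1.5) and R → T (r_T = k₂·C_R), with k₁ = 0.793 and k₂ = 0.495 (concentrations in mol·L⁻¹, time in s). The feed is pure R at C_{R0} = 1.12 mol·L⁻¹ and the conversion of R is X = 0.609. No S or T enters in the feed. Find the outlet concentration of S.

Exit C_R = C_{R0}(1−X) = 1.12×0.391 = 0.4379 mol·L⁻¹.
A CSTR operates uniformly at the exit composition, giving r_S = 0.2298 and r_T = 0.2168 (each k·C_R^n at C_R = 0.4379).
Fraction of consumed R going to S: r_S/(r_S+r_T) = 0.5146.
C_S = 0.5146·C_{R0}·X = 0.5146×1.12×0.609 = 0.351 mol·L⁻¹.

0.351 mol·L⁻¹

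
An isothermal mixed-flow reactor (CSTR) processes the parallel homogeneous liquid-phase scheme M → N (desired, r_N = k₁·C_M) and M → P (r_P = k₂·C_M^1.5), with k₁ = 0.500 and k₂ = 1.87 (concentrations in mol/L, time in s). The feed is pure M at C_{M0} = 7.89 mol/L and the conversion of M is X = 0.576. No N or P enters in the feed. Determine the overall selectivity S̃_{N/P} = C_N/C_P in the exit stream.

0.146

Exit C_M = C_{M0}(1−X) = 7.89×0.424 = 3.345 mol/L.
A CSTR operates uniformly at the exit composition, giving r_N = 1.673 and r_P = 11.44 (each k·C_M^n at C_M = 3.345).
Overall selectivity = C_N/C_P = r_Nτ/(r_Pτ) = r_N/r_P = 0.146.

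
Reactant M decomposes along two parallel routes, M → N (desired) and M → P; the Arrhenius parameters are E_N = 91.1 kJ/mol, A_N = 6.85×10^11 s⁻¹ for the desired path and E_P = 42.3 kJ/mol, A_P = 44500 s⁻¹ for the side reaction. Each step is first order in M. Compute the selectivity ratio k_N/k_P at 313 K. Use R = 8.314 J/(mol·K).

Since both paths have the same order in M, the concentration cancels and S_{N/P} = k_N/k_P = (A_N/A_P)·exp[(E_P−E_N)/(RT)].
(E_P−E_N)/(RT) = (42.3−91.1)×10³/(8.314×313) = -48800/2602 = -18.75.
k_N/k_P = (6.85×10^11/44500)·exp(-18.75) = 1.539×10^7 × 7.174×10^-9 = 0.110.
Since E_N > E_P, raising the temperature improves selectivity toward N.

0.110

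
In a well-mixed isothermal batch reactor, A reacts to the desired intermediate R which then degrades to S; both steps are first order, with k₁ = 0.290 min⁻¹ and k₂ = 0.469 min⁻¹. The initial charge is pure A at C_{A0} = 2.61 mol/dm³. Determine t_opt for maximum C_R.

For first-order series the maximum of C_R occurs at t_opt = ln(k₂/k₁)/(k₂−k₁).
= ln(0.469/0.290)/(0.469−0.290) = ln(1.617)/0.1790 = 0.4807/0.1790 = 2.69 min.

2.69 min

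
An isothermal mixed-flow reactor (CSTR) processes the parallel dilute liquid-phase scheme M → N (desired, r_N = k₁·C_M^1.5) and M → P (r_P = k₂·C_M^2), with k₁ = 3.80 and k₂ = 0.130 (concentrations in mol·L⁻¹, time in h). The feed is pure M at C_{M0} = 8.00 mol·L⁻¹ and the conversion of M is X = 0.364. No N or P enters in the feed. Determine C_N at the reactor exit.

Exit C_M = C_{M0}(1−X) = 8.00×0.636 = 5.088 mol·L⁻¹.
A CSTR operates uniformly at the exit composition, giving r_N = 43.61 and r_P = 3.365 (each k·C_M^n at C_M = 5.088).
Fraction of consumed M going to N: r_N/(r_N+r_P) = 0.9284.
C_N = 0.9284·C_{M0}·X = 0.9284×8.00×0.364 = 2.70 mol·L⁻¹.

2.70 mol·L⁻¹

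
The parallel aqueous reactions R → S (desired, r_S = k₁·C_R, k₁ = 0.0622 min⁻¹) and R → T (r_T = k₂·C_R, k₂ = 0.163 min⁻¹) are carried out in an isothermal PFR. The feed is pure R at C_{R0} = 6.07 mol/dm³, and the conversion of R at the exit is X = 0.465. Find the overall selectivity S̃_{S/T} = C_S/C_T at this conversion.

C_R = C_{R0}(1−X) = 3.247 mol/dm³.
Both paths are first order in R, so the instantaneous fraction to S is constant: dC_S/d(−C_R) = k₁/(k₁+k₂) = 0.2762.
C_S = 0.2762·(C_{R0}−C_R) = 0.2762×2.823 = 0.780 mol/dm³.
C_T = (C_{R0}−C_R)−C_S = 2.043 mol/dm³; S̃_{S/T} = 0.7796/2.043 = 0.382.

0.382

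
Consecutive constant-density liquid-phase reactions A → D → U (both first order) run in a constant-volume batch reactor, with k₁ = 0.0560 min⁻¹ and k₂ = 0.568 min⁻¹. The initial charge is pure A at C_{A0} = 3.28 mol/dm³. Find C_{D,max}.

For a first-order series the maximum intermediate yield is C_{D,max}/C_{A0} = (k₁/k₂)^[k₂/(k₂−k₁)].
= (0.0560/0.568)^(0.568/(0.568−0.0560)) = (0.09859)^(1.109) = 0.07652.
C_{D,max} = 0.07652×3.28 = 0.251 mol/dm³.

0.251 mol/dm³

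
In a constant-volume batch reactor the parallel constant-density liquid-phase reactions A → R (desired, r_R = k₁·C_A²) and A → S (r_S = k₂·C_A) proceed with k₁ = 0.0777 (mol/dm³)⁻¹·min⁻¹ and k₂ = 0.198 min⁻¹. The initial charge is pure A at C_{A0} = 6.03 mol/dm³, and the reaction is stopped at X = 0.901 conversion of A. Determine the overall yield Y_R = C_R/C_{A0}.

0.477

C_A = C_{A0}(1−X) = 0.5970 mol/dm³.
Along a PFR/batch, dC_S/dC_A = −r_S/(r_R+r_S) = −k₂/(k₂+k₁·C_A).
Integrating from C_{A0} to C_A: C_S = (0.198/0.0777)·ln[(0.198+0.0777·6.03)/(0.198+0.0777·0.597)] = 2.548·ln(0.6665/0.2444) = 2.557 mol/dm³.
Then C_R = (C_{A0}−C_A) − C_S = 5.433 − 2.557 = 2.876 mol/dm³.
Y_R = C_R/C_{A0} = 2.876/6.03 = 0.477.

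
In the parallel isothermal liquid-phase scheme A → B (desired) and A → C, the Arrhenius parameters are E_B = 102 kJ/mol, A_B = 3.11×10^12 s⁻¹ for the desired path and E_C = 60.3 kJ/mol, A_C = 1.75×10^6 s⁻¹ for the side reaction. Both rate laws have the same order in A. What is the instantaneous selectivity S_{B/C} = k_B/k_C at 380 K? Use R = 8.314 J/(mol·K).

With equal orders, S_{B/C} = k_B/k_C = (A_B/A_C)·exp[(E_C−E_B)/(RT)].
(E_C−E_B)/(RT) = (60.3−102)×10³/(8.314×380) = -41700/3159 = -13.20.
k_B/k_C = (3.11×10^12/1.75×10^6)·exp(-13.20) = 1.777×10^6 × 1.852×10^-6 = 3.29.
Since E_B > E_C, raising the temperature improves selectivity toward B.

3.29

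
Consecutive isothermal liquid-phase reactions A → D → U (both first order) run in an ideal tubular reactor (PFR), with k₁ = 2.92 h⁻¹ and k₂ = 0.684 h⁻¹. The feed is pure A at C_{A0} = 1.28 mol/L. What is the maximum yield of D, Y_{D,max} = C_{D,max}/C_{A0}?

0.641

At the optimum, C_{D,max}/C_{A0} = (k₁/k₂)^[k₂/(k₂−k₁)].
= (2.92/0.684)^(0.684/(0.684−2.92)) = (4.269)^(-0.3059) = 0.6415.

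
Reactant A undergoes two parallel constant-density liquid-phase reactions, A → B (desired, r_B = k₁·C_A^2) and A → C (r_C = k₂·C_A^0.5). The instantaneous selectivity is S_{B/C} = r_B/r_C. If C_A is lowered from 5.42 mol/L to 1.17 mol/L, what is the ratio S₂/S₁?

S_{B/C} = (k₁/k₂)·C_A^1.5, so S₂/S₁ = (C_{A,2}/C_{A,1})^1.5.
= (1.17/5.42)^1.5 = (0.2159)^1.5 = 0.100.

0.100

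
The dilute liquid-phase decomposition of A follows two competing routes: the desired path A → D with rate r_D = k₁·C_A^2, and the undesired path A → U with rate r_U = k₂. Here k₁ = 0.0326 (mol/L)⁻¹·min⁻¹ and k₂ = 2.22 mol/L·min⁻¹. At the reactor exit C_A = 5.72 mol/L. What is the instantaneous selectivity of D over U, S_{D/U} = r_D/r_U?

0.480

S_{D/U} = r_D/r_U = (k₁·C_A^2)/(k₂) = (k₁/k₂)·C_A^2.
= (0.0326×5.720^2) / (2.22) = 1.067/2.220 = 0.480.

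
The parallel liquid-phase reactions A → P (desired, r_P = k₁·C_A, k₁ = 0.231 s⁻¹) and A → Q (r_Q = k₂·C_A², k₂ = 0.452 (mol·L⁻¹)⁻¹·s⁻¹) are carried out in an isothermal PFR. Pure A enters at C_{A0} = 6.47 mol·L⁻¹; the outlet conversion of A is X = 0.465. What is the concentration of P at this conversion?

C_A = C_{A0}(1−X) = 3.461 mol·L⁻¹.
Along a PFR/batch, dC_P/dC_A = −r_P/(r_P+r_Q) = −k₁/(k₁+k₂·C_A).
Integrating from C_{A0} to C_A: C_P = (0.231/0.452)·ln[(0.231+0.452·6.47)/(0.231+0.452·3.46)] = 0.5111·ln(3.155/1.796) = 0.2881 mol·L⁻¹.

0.288 mol·L⁻¹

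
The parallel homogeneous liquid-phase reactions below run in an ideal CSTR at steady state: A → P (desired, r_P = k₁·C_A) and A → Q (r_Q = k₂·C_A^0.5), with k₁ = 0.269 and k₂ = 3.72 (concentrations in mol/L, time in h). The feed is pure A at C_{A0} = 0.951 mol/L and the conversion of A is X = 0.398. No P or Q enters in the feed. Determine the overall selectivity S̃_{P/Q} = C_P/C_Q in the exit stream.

Exit C_A = C_{A0}(1−X) = 0.951×0.602 = 0.5725 mol/L.
A CSTR operates uniformly at the exit composition, giving r_P = 0.1540 and r_Q = 2.815 (each k·C_A^n at C_A = 0.5725).
Overall selectivity = C_P/C_Q = r_Pτ/(r_Qτ) = r_P/r_Q = 0.0547.

0.0547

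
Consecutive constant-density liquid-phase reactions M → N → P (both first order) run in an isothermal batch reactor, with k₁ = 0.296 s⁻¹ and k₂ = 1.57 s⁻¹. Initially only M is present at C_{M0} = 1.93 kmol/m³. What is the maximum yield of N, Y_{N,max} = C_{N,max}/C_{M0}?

At the optimum, C_{N,max}/C_{M0} = (k₁/k₂)^[k₂/(k₂−k₁)].
= (0.296/1.57)^(1.57/(1.57−0.296)) = (0.1885)^(1.232) = 0.1279.

0.128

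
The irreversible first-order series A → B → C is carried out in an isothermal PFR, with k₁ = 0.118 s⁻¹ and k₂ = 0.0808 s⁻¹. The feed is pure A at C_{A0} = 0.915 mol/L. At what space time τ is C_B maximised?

10.2 s

The intermediate peaks when r₁ = r₂, i.e. k₁e^(−k₁τ) = k₂e^(−k₂τ), giving τ_opt = ln(k₂/k₁)/(k₂−k₁).
= ln(0.0808/0.118)/(0.0808−0.118) = ln(0.6847)/-0.03720 = -0.3787/-0.03720 = 10.2 s.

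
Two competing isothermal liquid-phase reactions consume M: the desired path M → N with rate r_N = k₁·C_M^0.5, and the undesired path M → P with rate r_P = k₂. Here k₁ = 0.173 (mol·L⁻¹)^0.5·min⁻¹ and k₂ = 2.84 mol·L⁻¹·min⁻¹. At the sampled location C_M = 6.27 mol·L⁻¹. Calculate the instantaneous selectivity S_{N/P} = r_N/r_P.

S_{N/P} = r_N/r_P = (k₁·C_M^0.5)/(k₂) = (k₁/k₂)·C_M^0.5.
= (0.173×6.270^0.5) / (2.84) = 0.4332/2.840 = 0.153.

0.153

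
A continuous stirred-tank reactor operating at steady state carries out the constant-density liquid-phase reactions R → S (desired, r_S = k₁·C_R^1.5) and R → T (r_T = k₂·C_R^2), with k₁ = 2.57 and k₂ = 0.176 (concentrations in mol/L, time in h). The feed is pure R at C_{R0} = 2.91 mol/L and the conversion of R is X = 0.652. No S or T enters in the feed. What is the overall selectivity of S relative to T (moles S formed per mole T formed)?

14.5

Exit C_R = C_{R0}(1−X) = 2.91×0.348 = 1.013 mol/L.
In a CSTR the entire volume is at exit conditions, so r_S = 2.57×1.013^1.5 = 2.619 and r_T = 0.176×1.013^2 = 0.1805.
Overall selectivity = C_S/C_T = r_Sτ/(r_Tτ) = r_S/r_T = 14.5.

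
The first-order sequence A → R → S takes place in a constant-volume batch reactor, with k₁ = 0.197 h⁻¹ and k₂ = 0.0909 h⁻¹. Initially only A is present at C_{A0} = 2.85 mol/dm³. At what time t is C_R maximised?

For first-order series the maximum of C_R occurs at t_opt = ln(k₂/k₁)/(k₂−k₁).
= ln(0.0909/0.197)/(0.0909−0.197) = ln(0.4614)/-0.1061 = -0.7734/-0.1061 = 7.29 h.

7.29 h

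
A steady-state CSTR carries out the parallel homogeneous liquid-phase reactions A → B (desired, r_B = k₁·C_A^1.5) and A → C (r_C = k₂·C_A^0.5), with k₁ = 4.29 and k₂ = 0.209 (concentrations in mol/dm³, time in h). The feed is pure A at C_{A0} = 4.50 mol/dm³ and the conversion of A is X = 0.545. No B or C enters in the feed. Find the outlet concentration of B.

2.40 mol/dm³

Exit C_A = C_{A0}(1−X) = 4.50×0.455 = 2.047 mol/dm³.
Rates in a CSTR are evaluated at the outlet concentration: r_B = 4.29×2.047^1.5 = 12.57, r_C = 0.209×2.047^0.5 = 0.2991.
Fraction of consumed A going to B: r_B/(r_B+r_C) = 0.9768.
C_B = 0.9768·C_{A0}·X = 0.9768×4.50×0.545 = 2.40 mol/dm³.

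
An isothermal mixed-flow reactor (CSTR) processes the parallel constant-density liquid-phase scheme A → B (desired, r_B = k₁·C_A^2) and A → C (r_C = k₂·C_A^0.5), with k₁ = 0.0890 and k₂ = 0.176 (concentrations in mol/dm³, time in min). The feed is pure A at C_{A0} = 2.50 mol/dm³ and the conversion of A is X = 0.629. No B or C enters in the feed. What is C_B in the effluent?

0.489 mol/dm³

Exit C_A = C_{A0}(1−X) = 2.50×0.371 = 0.9275 mol/dm³.
In a CSTR the entire volume is at exit conditions, so r_B = 0.0890×0.9275^2 = 0.07656 and r_C = 0.176×0.9275^0.5 = 0.1695.
Fraction of consumed A going to B: r_B/(r_B+r_C) = 0.3112.
C_B = 0.3112·C_{A0}·X = 0.3112×2.50×0.629 = 0.489 mol/dm³.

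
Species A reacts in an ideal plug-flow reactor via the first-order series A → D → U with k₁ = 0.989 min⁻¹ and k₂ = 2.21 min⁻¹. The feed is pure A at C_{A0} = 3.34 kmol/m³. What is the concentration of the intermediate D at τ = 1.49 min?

0.519 kmol/m³

For first-order series with pure A initially, C_D(τ) = k₁C_{A0}/(k₂−k₁)·(e^(−k₁τ) − e^(−k₂τ)).
e^(−k₁τ) = e^(−0.989×1.49) = e^(−1.474) = 0.2291; e^(−k₂τ) = e^(−3.293) = 0.03715.
C_D = 0.989×3.34/(2.21−0.989) × (0.2291−0.03715) = 2.705×0.1920 = 0.5193 kmol/m³.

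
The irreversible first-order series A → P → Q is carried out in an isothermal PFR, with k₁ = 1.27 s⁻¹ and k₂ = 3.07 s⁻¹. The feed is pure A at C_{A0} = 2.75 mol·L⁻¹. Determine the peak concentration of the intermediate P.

0.610 mol·L⁻¹

At the optimum, C_{P,max}/C_{A0} = (k₁/k₂)^[k₂/(k₂−k₁)].
= (1.27/3.07)^(3.07/(3.07−1.27)) = (0.4137)^(1.706) = 0.2219.
C_{P,max} = 0.2219×2.75 = 0.610 mol·L⁻¹.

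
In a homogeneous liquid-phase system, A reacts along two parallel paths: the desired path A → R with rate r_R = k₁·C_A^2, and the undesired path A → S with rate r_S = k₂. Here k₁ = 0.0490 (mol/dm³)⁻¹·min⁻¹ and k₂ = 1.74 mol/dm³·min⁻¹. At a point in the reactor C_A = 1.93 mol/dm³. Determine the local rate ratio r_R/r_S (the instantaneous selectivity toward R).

S_{R/S} = r_R/r_S = (k₁·C_A^2)/(k₂) = (k₁/k₂)·C_A^2.
= (0.0490×1.930^2) / (1.74) = 0.1825/1.740 = 0.105.
Since the desired path is higher order in A, keeping C_A high (PFR or concentrated feed) favours R.

0.105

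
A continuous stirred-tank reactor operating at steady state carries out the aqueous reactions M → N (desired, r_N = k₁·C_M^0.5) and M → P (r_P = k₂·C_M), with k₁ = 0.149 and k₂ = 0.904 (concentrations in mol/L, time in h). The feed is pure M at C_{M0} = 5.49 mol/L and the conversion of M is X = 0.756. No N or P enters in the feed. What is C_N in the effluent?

0.517 mol/L

Exit C_M = C_{M0}(1−X) = 5.49×0.244 = 1.340 mol/L.
A CSTR operates uniformly at the exit composition, giving r_N = 0.1725 and r_P = 1.211 (each k·C_M^n at C_M = 1.340).
Fraction of consumed M going to N: r_N/(r_N+r_P) = 0.1247.
C_N = 0.1247·C_{M0}·X = 0.1247×5.49×0.756 = 0.517 mol/L.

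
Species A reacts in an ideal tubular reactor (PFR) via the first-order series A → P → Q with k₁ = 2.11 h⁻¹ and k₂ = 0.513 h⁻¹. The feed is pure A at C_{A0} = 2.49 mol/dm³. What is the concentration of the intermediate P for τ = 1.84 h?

For first-order series with pure A initially, C_P(τ) = k₁C_{A0}/(k₂−k₁)·(e^(−k₁τ) − e^(−k₂τ)).
e^(−k₁τ) = e^(−2.11×1.84) = e^(−3.882) = 0.02060; e^(−k₂τ) = e^(−0.9439) = 0.3891.
C_P = 2.11×2.49/(0.513−2.11) × (0.02060−0.3891) = (-3.290)×(-0.3685) = 1.212 mol/dm³.

1.21 mol/dm³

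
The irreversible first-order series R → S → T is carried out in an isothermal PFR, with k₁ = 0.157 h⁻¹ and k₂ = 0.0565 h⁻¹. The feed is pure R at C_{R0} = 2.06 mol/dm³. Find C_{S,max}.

1.16 mol/dm³

Evaluating C_S at τ_opt = ln(k₂/k₁)/(k₂−k₁) gives C_{S,max}/C_{R0} = (k₁/k₂)^[k₂/(k₂−k₁)].
= (0.157/0.0565)^(0.0565/(0.0565−0.157)) = (2.779)^(-0.5622) = 0.5630.
C_{S,max} = 0.5630×2.06 = 1.16 mol/dm³.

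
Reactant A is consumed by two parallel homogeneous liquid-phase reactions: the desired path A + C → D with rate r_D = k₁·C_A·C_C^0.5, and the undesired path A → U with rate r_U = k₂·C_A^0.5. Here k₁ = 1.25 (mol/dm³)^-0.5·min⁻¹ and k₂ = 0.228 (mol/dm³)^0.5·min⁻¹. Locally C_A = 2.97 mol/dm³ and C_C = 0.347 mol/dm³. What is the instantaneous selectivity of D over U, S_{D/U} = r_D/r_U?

5.57

S_{D/U} = r_D/r_U = (k₁·C_A·C_C^0.5)/(k₂·C_A^0.5) = (k₁/k₂)·C_A^0.5·C_C^0.5.
= (1.25×2.970×0.3470^0.5) / (0.228×2.970^0.5) = 2.187/0.3929 = 5.57.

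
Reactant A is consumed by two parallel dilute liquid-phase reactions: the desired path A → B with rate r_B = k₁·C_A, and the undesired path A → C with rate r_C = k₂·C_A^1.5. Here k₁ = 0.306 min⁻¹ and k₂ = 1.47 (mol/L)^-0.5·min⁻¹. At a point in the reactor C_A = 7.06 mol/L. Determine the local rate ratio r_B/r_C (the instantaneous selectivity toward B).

S_{B/C} = r_B/r_C = (k₁·C_A)/(k₂·C_A^1.5) = (k₁/k₂)·C_A^-0.5.
= (0.306×7.060) / (1.47×7.060^1.5) = 2.160/27.58 = 0.0783.
The undesired path is higher order in A, so low C_A (CSTR or dilute feed) favours B.

0.0783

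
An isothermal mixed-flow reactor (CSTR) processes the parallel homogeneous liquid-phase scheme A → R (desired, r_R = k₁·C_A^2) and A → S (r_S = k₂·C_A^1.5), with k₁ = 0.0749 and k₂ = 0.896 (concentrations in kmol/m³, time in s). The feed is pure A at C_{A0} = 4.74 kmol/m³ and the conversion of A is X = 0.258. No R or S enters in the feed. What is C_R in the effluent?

Exit C_A = C_{A0}(1−X) = 4.74×0.742 = 3.517 kmol/m³.
In a CSTR the entire volume is at exit conditions, so r_R = 0.0749×3.517^2 = 0.9265 and r_S = 0.896×3.517^1.5 = 5.910.
Fraction of consumed A going to R: r_R/(r_R+r_S) = 0.1355.
C_R = 0.1355·C_{A0}·X = 0.1355×4.74×0.258 = 0.166 kmol/m³.

0.166 kmol/m³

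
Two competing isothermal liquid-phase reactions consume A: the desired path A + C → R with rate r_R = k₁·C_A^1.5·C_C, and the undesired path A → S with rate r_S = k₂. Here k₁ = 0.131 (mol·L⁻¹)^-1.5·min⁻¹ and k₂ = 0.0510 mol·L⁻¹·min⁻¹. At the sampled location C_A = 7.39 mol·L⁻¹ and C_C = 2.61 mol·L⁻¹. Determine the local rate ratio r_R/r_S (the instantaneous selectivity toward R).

S_{R/S} = r_R/r_S = (k₁·C_A^1.5·C_C)/(k₂) = (k₁/k₂)·C_A^1.5·C_C.
= (0.131×7.390^1.5×2.610) / (0.0510) = 6.869/0.05100 = 135.
Since the desired path is higher order in A, keeping C_A high (PFR or concentrated feed) favours R.

135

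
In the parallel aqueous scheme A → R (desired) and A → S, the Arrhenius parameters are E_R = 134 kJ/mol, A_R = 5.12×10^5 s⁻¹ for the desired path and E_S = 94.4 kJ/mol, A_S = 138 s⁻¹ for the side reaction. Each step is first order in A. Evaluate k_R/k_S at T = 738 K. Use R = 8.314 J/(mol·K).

5.84

With equal orders, S_{R/S} = k_R/k_S = (A_R/A_S)·exp[(E_S−E_R)/(RT)].
(E_S−E_R)/(RT) = (94.4−134)×10³/(8.314×738) = -39600/6136 = -6.454.
k_R/k_S = (5.12×10^5/138)·exp(-6.454) = 3710 × 0.001574 = 5.84.
Since E_R > E_S, raising the temperature improves selectivity toward R.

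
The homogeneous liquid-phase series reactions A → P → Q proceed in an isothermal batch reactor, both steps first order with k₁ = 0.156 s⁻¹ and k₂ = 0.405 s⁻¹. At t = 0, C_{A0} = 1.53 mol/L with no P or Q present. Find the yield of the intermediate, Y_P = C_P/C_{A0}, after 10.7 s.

For first-order series with pure A initially, C_P(t) = k₁C_{A0}/(k₂−k₁)·(e^(−k₁t) − e^(−k₂t)).
e^(−k₁t) = e^(−0.156×10.7) = e^(−1.669) = 0.1884; e^(−k₂t) = e^(−4.333) = 0.01312.
C_P = 0.156×1.53/(0.405−0.156) × (0.1884−0.01312) = 0.9586×0.1753 = 0.1680 mol/L.
Y_P = C_P/C_{A0} = 0.1680/1.53 = 0.110.

0.110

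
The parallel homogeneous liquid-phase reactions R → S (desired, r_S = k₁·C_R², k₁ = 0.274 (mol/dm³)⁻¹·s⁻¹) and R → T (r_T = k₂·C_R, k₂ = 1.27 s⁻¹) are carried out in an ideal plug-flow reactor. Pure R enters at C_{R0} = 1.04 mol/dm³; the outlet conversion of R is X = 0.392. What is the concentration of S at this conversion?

C_R = C_{R0}(1−X) = 0.6323 mol/dm³.
Along a PFR/batch, dC_T/dC_R = −r_T/(r_S+r_T) = −k₂/(k₂+k₁·C_R).
Integrating from C_{R0} to C_R: C_T = (1.27/0.274)·ln[(1.27+0.274·1.04)/(1.27+0.274·0.632)] = 4.635·ln(1.555/1.443) = 0.3455 mol/dm³.
Then C_S = (C_{R0}−C_R) − C_T = 0.4077 − 0.3455 = 0.06215 mol/dm³.

0.0621 mol/dm³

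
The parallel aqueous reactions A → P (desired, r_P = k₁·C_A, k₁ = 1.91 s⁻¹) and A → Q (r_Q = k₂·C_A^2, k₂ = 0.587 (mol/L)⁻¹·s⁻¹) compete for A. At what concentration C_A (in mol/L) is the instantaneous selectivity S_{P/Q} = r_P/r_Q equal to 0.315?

10.3 mol/L

S_{P/Q} = (k₁/k₂)·C_A⁻¹ ⇒ C_A = (S·k₂/k₁)^(-1).
= (0.315×0.587/1.91)^(-1) = (0.09681)^(-1) = 10.3 mol/L.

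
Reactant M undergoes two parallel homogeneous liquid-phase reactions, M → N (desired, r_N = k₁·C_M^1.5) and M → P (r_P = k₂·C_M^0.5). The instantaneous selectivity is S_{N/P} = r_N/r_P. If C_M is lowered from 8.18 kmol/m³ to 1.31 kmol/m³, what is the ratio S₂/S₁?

S_{N/P} = (k₁/k₂)·C_M, so S₂/S₁ = (C_{M,2}/C_{M,1}).
= 1.31/8.18 = 0.160.
Selectivity toward N falls as C_M falls — high-concentration operation is favoured.

0.160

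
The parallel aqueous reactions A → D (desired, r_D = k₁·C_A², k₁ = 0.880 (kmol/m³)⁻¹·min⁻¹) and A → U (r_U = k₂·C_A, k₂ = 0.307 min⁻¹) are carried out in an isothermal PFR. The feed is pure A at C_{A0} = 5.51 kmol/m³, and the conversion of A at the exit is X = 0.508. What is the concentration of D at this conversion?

C_A = C_{A0}(1−X) = 2.711 kmol/m³.
Along a PFR/batch, dC_U/dC_A = −r_U/(r_D+r_U) = −k₂/(k₂+k₁·C_A).
Integrating from C_{A0} to C_A: C_U = (0.307/0.880)·ln[(0.307+0.880·5.51)/(0.307+0.880·2.71)] = 0.3489·ln(5.156/2.693) = 0.2266 kmol/m³.
Then C_D = (C_{A0}−C_A) − C_U = 2.799 − 0.2266 = 2.572 kmol/m³.

2.57 kmol/m³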